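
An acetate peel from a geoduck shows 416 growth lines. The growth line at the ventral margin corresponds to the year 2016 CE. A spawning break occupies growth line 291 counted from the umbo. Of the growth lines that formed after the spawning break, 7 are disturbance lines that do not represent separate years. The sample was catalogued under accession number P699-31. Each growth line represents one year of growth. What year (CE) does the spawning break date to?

1898 CE

416 − 291 = 125 growth lines lie beyond the spawning break toward the ventral margin.
Removing the 7 false growth lines leaves 125 − 7 = 118 true growth lines beyond the spawning break.
2016 − 118 = 1898 CE.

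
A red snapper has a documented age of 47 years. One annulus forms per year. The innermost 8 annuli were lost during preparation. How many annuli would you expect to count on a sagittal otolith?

39 annuli

One annulus per year gives 47 annuli over 47 years.
47 − 8 missed = 39 annuli expected in the prepared section.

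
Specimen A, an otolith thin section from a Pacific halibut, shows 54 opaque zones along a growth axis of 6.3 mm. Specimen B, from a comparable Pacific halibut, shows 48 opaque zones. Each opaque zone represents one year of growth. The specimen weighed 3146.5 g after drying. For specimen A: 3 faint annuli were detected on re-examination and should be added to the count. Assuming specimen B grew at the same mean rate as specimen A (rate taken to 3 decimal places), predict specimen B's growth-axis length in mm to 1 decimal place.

Specimen A: after corrections the count is 54 + 3 = 57 opaque zones.
A: Mean rate = 6.3 mm / 57 years ≈ 0.111 mm per year.
B's length ≈ 0.111 × 48 = 5.3 mm.

5.3 mm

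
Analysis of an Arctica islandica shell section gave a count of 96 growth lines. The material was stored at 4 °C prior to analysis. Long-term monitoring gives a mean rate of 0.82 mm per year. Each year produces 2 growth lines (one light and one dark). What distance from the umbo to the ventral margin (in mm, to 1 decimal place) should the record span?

39.4 mm

With 2 growth lines per year, 96 / 2 = 48 years.
Predicted length = 0.82 mm/year × 48 years = 39.4 mm.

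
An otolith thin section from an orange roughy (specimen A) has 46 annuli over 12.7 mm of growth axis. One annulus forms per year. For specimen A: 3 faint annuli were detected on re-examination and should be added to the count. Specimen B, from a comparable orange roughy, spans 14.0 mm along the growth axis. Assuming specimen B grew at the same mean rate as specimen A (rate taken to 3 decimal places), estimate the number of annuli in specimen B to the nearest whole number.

54 annuli

Specimen A: after corrections the count is 46 + 3 = 49 annuli.
A: Extension rate ≈ 12.7 / 49 = 0.259 mm/year.
For B, 14.0 / 0.259 = 54.05 years ≈ 54 annuli.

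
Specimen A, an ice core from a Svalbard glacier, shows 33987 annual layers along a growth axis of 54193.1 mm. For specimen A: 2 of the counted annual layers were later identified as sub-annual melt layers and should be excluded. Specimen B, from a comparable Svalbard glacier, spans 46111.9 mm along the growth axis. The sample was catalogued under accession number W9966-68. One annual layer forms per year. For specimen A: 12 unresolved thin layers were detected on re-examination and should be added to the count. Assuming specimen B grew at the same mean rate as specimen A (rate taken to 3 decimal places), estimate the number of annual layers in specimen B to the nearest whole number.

28928 annual layers

Specimen A: correcting the raw count gives 33987 − 2 + 12 = 33997 true annual layers.
A: Mean rate = 54193.1 mm / 33997 years ≈ 1.594 mm/yr.
B spans 46111.9 / 1.594 = 28928.42 years ≈ 28928 annual layers.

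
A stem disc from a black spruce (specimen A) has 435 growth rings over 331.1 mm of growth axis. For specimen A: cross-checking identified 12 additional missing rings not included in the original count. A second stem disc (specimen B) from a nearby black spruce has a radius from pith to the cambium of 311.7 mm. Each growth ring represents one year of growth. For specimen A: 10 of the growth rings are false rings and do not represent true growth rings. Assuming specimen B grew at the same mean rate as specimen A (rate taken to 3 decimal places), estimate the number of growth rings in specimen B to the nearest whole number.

411 growth rings

Specimen A: adjusted count: 435 − 10 + 12 = 437 growth rings.
A: Mean rate = 331.1 mm / 437 years ≈ 0.758 mm/yr.
B spans 311.7 / 0.758 = 411.21 years ≈ 411 growth rings.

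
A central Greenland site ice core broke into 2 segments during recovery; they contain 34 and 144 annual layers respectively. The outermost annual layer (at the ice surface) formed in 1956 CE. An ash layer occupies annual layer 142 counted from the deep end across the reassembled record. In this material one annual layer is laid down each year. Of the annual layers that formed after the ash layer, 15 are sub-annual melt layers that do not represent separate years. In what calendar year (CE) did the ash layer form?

1935 CE

Total annual layers = 34 + 144 = 178.
The ash layer sits at annual layer 142 from the deep end, so 178 − 142 = 36 annual layers formed after it.
Excluding 15 false annual layers: 36 − 15 = 21.
Counting back 21 years from 1956 CE places the ash layer in 1956 − 21 = 1935 CE.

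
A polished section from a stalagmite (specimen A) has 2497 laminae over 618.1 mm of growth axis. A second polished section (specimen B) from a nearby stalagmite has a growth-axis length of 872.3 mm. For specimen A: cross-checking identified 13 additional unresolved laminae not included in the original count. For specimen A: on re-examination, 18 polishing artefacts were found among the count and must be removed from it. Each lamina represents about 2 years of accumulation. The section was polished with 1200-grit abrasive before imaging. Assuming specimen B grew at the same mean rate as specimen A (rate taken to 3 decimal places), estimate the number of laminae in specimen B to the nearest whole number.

3517 laminae

Specimen A: correcting the raw count gives 2497 − 18 + 13 = 2492 true laminae.
Specimen A: multiplying by 2 years per lamina: 2492 × 2 = 4984 years.
A: Extension rate ≈ 618.1 / 4984 = 0.124 mm/yr.
Specimen B: 872.3 mm / 0.124 mm per year = 7034.68 years; at 2 years per lamina that is 7034.68 / 2 ≈ 3517 laminae.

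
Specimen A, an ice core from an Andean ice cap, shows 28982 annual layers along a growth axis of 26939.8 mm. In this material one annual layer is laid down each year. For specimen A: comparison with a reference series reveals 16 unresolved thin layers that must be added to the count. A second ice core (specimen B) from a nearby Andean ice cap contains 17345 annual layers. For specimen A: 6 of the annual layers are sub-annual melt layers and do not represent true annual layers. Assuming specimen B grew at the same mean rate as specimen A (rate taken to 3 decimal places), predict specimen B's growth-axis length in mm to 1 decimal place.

16113.5 mm

Specimen A: adjusted count: 28982 − 6 + 16 = 28992 annual layers.
A: Extension rate ≈ 26939.8 / 28992 = 0.929 mm/yr.
Length of B = 0.929 × 17345 = 16113.5 mm.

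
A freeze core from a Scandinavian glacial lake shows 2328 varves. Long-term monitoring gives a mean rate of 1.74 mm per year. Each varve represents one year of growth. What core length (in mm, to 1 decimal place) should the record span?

2328 years of growth are recorded.
Length ≈ 1.74 × 2328 = 4050.7 mm.

4050.7 mm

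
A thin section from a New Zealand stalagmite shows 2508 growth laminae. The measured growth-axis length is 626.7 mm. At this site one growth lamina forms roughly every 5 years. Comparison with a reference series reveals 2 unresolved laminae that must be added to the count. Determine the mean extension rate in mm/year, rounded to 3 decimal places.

After corrections the count is 2508 + 2 = 2510 growth laminae.
At 5 years per growth lamina, 2510 × 5 = 12550 years.
Mean rate = 626.7 mm / 12550 years ≈ 0.050 mm/year.

0.050 mm/year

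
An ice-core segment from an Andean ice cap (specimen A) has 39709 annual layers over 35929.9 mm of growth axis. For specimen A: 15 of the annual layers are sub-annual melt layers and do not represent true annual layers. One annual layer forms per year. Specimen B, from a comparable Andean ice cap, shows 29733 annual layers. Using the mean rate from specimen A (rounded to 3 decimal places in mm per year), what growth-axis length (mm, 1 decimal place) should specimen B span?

Specimen A: true annual layer count = 39709 − 15 = 39694.
A: Extension rate ≈ 35929.9 / 39694 = 0.905 mm/year.
For B, 0.905 mm/year × 29733 years = 26908.4 mm.

26908.4 mm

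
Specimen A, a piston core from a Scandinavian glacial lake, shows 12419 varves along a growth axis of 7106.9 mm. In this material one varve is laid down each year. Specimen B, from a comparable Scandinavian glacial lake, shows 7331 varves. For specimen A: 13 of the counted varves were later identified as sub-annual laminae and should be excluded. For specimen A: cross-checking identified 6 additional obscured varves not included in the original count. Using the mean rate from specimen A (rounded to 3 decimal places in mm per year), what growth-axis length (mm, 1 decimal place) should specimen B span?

4200.7 mm

Specimen A: after corrections the count is 12419 − 13 + 6 = 12412 varves.
A: Mean rate = 7106.9 mm / 12412 years ≈ 0.573 mm/yr.
B's length ≈ 0.573 × 7331 = 4200.7 mm.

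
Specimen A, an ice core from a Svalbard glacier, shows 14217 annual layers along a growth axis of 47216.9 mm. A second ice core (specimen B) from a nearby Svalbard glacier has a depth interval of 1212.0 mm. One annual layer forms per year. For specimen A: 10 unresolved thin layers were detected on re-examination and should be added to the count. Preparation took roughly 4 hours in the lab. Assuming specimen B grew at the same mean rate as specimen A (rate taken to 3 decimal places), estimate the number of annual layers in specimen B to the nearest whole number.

Specimen A: adjusted count: 14217 + 10 = 14227 annual layers.
A: Mean rate = 47216.9 mm / 14227 years ≈ 3.319 mm per year.
Specimen B: 1212.0 mm / 3.319 mm per year = 365.17 years ≈ 365 annual layers.

365 annual layers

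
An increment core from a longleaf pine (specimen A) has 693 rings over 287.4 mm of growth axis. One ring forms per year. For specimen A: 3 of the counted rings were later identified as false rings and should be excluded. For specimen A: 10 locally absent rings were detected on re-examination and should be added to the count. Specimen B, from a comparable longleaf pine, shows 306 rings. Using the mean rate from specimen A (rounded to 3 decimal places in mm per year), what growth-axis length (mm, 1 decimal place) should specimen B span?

Specimen A: adjusted count: 693 − 3 + 10 = 700 rings.
A: 287.4 mm over 700 years gives 287.4 / 700 ≈ 0.411 mm/year.
Length of B = 0.411 × 306 = 125.8 mm.

125.8 mm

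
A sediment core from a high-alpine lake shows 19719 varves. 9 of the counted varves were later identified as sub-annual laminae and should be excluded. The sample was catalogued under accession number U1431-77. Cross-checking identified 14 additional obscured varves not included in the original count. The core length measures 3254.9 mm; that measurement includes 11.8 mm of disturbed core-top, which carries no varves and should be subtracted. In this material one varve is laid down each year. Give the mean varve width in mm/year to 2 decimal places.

Adjusted count: 19719 − 9 + 14 = 19724 varves.
Removing the 11.8 mm offcut leaves 3254.9 − 11.8 = 3243.1 mm.
3243.1 mm over 19724 years gives 3243.1 / 19724 ≈ 0.16 mm/year.

0.16 mm/year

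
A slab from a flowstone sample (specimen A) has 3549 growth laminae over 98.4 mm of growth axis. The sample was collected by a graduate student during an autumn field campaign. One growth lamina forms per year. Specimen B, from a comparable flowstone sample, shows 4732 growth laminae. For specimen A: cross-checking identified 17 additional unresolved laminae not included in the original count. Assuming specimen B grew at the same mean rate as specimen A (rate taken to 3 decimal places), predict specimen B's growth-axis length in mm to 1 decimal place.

132.5 mm

Specimen A: after corrections the count is 3549 + 17 = 3566 growth laminae.
A: Extension rate ≈ 98.4 / 3566 = 0.028 mm/yr.
B's length ≈ 0.028 × 4732 = 132.5 mm.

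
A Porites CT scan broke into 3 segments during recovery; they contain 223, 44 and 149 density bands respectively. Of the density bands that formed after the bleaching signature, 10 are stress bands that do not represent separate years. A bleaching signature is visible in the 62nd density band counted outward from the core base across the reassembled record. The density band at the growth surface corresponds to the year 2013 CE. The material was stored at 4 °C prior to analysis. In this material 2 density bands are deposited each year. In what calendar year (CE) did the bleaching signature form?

Total density bands = 223 + 44 + 149 = 416.
416 − 62 = 354 density bands lie beyond the bleaching signature toward the growth surface.
Removing the 10 false density bands leaves 354 − 10 = 344 true density bands beyond the bleaching signature.
With 2 density bands per year, 344 / 2 = 172 years.
2013 − 172 = 1841 CE.

1841 CE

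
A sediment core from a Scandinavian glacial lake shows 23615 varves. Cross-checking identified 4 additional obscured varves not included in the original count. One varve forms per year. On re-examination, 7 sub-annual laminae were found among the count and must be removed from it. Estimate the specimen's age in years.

23612 years

True varve count = 23615 − 7 + 4 = 23612.
With a one-to-one varve periodicity this is 23612 years.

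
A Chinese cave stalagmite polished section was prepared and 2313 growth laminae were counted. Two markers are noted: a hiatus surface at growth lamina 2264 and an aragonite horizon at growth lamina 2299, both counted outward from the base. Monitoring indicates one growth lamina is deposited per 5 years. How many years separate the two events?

Separation: 2299 − 2264 = 35 growth laminae.
At 5 years per growth lamina, 35 × 5 = 175 years.

175 years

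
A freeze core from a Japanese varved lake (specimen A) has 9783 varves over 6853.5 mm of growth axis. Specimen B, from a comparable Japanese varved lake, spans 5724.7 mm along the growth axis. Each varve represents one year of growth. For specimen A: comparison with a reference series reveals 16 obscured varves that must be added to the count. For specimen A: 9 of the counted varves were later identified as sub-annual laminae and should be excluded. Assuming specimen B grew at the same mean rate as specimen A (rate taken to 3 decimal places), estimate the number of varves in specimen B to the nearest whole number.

8178 varves

Specimen A: true varve count = 9783 − 9 + 16 = 9790.
A: Mean rate = 6853.5 mm / 9790 years ≈ 0.700 mm per year.
For B, 5724.7 / 0.700 = 8178.14 years ≈ 8178 varves.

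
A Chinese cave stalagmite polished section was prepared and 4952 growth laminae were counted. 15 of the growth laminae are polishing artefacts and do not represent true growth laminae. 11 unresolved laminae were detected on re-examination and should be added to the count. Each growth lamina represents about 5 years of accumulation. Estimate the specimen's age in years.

24740 years

Adjusted count: 4952 − 15 + 11 = 4948 growth laminae.
At 5 years per growth lamina, 4948 × 5 = 24740 years.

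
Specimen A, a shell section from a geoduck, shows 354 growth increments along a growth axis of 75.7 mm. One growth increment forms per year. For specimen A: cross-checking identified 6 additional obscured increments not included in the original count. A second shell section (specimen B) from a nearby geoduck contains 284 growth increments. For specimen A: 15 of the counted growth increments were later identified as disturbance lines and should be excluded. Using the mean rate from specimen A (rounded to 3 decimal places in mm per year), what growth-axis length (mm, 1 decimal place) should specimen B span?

Specimen A: after corrections the count is 354 − 15 + 6 = 345 growth increments.
A: 75.7 mm over 345 years gives 75.7 / 345 ≈ 0.219 mm/yr.
B's length ≈ 0.219 × 284 = 62.2 mm.

62.2 mm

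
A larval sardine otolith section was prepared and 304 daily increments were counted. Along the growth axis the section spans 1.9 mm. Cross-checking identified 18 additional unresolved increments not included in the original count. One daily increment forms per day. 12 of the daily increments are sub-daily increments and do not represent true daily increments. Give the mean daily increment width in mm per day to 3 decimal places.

0.006 mm per day

After corrections the count is 304 − 12 + 18 = 310 daily increments.
Mean rate = 1.9 mm / 310 days ≈ 0.006 mm per day.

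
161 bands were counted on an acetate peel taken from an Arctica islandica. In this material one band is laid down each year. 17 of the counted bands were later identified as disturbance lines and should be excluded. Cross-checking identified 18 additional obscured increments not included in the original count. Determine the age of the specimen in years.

162 years

After corrections the count is 161 − 17 + 18 = 162 bands.
One band per year makes the duration 162 years.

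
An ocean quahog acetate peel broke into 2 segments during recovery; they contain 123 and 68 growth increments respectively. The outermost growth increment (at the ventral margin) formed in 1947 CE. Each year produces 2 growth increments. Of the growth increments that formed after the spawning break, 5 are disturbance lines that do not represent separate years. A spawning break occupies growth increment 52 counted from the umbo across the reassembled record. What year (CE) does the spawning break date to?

Total growth increments = 123 + 68 = 191.
The spawning break sits at growth increment 52 from the umbo, so 191 − 52 = 139 growth increments formed after it.
Removing the 5 false growth increments leaves 139 − 5 = 134 true growth increments beyond the spawning break.
134 growth increments at 2 per year is 134 / 2 = 67 years.
The growth increment at the ventral margin is 1947 CE, so the spawning break dates to 1947 − 67 = 1880 CE.

1880 CE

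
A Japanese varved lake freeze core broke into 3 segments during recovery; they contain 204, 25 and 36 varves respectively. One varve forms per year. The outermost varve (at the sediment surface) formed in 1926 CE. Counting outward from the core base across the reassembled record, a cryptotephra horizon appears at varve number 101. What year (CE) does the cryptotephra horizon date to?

Total varves = 204 + 25 + 36 = 265.
265 − 101 = 164 varves lie beyond the cryptotephra horizon toward the sediment surface.
1926 − 164 = 1762 CE.

1762 CE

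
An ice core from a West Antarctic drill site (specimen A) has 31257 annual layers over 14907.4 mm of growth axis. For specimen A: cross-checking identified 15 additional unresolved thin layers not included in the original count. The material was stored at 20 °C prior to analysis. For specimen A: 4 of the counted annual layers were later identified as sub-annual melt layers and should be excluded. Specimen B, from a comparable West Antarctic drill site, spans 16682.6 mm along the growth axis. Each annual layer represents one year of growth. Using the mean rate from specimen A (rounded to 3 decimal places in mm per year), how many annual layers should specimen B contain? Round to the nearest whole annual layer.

Specimen A: adjusted count: 31257 − 4 + 15 = 31268 annual layers.
A: 14907.4 mm over 31268 years gives 14907.4 / 31268 ≈ 0.477 mm/yr.
Specimen B: 16682.6 mm / 0.477 mm per year = 34974.00 years ≈ 34974 annual layers.

34974 annual layers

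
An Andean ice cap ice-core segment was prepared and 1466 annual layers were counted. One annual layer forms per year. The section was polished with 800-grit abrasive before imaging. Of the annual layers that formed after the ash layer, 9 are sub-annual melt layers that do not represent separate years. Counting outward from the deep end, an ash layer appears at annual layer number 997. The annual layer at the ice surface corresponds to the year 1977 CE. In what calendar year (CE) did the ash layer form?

1517 CE

Between annual layer 997 and the ice surface there are 1466 − 997 = 469 annual layers.
Removing the 9 false annual layers leaves 469 − 9 = 460 true annual layers beyond the ash layer.
The annual layer at the ice surface is 1977 CE, so the ash layer dates to 1977 − 460 = 1517 CE.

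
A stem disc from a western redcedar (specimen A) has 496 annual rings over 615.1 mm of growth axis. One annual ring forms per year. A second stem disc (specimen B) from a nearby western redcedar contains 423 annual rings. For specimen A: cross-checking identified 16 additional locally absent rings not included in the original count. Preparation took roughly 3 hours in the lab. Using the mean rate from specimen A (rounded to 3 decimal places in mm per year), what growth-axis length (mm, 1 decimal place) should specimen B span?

508.0 mm

Specimen A: adjusted count: 496 + 16 = 512 annual rings.
A: 615.1 mm over 512 years gives 615.1 / 512 ≈ 1.201 mm/year.
For B, 1.201 mm/year × 423 years = 508.0 mm.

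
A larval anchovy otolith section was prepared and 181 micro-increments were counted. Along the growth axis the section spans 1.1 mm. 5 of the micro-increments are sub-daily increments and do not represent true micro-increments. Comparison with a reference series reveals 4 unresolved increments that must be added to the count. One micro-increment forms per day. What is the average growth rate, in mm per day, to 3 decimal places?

0.006 mm per day

After corrections the count is 181 − 5 + 4 = 180 micro-increments.
1.1 mm over 180 days gives 1.1 / 180 ≈ 0.006 mm per day.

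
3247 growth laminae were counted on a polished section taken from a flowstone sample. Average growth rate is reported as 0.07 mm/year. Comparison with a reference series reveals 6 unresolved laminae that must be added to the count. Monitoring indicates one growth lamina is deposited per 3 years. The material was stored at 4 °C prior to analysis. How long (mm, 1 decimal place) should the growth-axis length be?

683.1 mm

True growth lamina count = 3247 + 6 = 3253.
At 3 years per growth lamina, 3253 × 3 = 9759 years.
9759 years at 0.07 mm/year gives 0.07 × 9759 = 683.1 mm.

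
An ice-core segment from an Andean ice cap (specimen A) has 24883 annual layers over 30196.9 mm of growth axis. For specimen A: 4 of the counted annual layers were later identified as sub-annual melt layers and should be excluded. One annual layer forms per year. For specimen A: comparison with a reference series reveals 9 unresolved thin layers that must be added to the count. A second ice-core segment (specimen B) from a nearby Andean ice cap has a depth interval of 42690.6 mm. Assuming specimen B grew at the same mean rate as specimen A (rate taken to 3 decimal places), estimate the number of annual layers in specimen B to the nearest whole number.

35194 annual layers

Specimen A: adjusted count: 24883 − 4 + 9 = 24888 annual layers.
A: 30196.9 mm over 24888 years gives 30196.9 / 24888 ≈ 1.213 mm/year.
For B, 42690.6 / 1.213 = 35194.23 years ≈ 35194 annual layers.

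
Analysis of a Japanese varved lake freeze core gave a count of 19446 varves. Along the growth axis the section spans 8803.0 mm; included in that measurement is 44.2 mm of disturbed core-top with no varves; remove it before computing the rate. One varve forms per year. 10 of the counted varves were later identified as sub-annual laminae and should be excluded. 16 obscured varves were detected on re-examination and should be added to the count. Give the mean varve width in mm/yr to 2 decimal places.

Adjusted count: 19446 − 10 + 16 = 19452 varves.
The growth record spans 8803.0 − 44.2 = 8758.8 mm.
Extension rate ≈ 8758.8 / 19452 = 0.45 mm/yr.

0.45 mm/yr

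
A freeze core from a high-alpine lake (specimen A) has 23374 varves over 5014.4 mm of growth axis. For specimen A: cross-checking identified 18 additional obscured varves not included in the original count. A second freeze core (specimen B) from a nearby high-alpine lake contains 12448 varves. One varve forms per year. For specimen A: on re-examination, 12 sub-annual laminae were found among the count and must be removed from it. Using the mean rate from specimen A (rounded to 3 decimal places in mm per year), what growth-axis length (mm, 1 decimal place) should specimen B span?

Specimen A: after corrections the count is 23374 − 12 + 18 = 23380 varves.
A: Extension rate ≈ 5014.4 / 23380 = 0.214 mm/year.
B's length ≈ 0.214 × 12448 = 2663.9 mm.

2663.9 mm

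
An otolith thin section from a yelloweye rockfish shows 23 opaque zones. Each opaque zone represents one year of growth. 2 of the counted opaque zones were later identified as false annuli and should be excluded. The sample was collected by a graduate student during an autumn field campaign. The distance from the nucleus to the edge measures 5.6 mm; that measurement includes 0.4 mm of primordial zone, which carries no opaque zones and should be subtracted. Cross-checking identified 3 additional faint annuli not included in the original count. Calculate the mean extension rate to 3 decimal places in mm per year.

Correcting the raw count gives 23 − 2 + 3 = 24 true opaque zones.
Net length = 5.6 − 0.4 = 5.2 mm.
5.2 mm over 24 years gives 5.2 / 24 ≈ 0.217 mm per year.

0.217 mm per year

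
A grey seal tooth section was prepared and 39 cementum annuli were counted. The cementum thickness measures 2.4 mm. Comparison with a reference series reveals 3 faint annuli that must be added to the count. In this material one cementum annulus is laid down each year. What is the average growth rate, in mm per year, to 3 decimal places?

0.057 mm per year

True cementum annulus count = 39 + 3 = 42.
Mean rate = 2.4 mm / 42 years ≈ 0.057 mm per year.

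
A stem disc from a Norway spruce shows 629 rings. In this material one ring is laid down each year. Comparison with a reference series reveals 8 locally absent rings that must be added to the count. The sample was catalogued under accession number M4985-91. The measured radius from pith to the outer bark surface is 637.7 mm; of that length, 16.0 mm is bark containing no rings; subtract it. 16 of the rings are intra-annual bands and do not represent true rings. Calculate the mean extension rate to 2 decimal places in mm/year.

True ring count = 629 − 16 + 8 = 621.
Removing the 16.0 mm offcut leaves 637.7 − 16.0 = 621.7 mm.
621.7 mm over 621 years gives 621.7 / 621 ≈ 1.00 mm/year.

1.00 mm/year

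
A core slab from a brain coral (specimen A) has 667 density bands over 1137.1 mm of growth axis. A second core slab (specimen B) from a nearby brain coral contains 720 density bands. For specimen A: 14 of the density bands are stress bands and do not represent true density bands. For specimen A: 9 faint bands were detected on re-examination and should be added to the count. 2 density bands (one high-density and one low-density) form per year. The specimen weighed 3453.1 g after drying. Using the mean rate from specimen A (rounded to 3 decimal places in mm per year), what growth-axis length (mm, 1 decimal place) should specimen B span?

Specimen A: correcting the raw count gives 667 − 14 + 9 = 662 true density bands.
Specimen A: 662 density bands at 2 per year is 662 / 2 = 331 years.
A: Extension rate ≈ 1137.1 / 331 = 3.435 mm per year.
Specimen B: with 2 density bands per year, 720 / 2 = 360 years. Length of B = 3.435 × 360 = 1236.6 mm.

1236.6 mm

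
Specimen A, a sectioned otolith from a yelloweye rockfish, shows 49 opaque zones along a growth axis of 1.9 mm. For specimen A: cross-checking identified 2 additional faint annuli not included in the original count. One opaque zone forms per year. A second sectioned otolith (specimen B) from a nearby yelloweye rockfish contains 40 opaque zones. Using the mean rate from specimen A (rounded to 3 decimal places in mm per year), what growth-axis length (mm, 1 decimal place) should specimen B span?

1.5 mm

Specimen A: true opaque zone count = 49 + 2 = 51.
A: Mean rate = 1.9 mm / 51 years ≈ 0.037 mm/year.
B's length ≈ 0.037 × 40 = 1.5 mm.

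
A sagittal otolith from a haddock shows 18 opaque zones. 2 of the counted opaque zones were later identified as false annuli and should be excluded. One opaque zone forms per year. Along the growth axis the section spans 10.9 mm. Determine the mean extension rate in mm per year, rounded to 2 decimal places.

True opaque zone count = 18 − 2 = 16.
Extension rate ≈ 10.9 / 16 = 0.68 mm per year.

0.68 mm per year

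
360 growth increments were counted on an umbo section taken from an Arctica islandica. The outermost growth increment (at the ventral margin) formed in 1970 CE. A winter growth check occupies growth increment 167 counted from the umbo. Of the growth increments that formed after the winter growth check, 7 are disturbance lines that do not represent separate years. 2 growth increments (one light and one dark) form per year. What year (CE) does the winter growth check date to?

1877 CE

360 − 167 = 193 growth increments lie beyond the winter growth check toward the ventral margin.
193 − 7 false = 186 true growth increments after the winter growth check.
With 2 growth increments per year, 186 / 2 = 93 years.
Counting back 93 years from 1970 CE places the winter growth check in 1970 − 93 = 1877 CE.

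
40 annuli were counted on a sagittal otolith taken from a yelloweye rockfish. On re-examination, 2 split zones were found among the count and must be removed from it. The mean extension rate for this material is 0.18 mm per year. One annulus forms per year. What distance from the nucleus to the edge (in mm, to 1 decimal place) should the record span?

Adjusted count: 40 − 2 = 38 annuli.
Length ≈ 0.18 × 38 = 6.8 mm.

6.8 mm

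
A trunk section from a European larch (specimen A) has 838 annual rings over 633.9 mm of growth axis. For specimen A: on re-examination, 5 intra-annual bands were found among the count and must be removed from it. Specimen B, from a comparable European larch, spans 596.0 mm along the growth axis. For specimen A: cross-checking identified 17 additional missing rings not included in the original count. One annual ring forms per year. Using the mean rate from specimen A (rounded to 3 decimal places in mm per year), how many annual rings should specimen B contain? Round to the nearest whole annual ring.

Specimen A: after corrections the count is 838 − 5 + 17 = 850 annual rings.
A: Extension rate ≈ 633.9 / 850 = 0.746 mm/year.
Specimen B: 596.0 mm / 0.746 mm per year = 798.93 years ≈ 799 annual rings.

799 annual rings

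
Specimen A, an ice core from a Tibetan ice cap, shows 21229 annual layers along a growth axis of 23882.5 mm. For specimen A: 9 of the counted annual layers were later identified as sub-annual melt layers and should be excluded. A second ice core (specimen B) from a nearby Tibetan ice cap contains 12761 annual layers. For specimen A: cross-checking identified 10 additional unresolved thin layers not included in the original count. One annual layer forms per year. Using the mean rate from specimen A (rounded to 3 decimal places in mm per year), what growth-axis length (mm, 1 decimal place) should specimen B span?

14356.1 mm

Specimen A: after corrections the count is 21229 − 9 + 10 = 21230 annual layers.
A: Extension rate ≈ 23882.5 / 21230 = 1.125 mm/yr.
Length of B = 1.125 × 12761 = 14356.1 mm.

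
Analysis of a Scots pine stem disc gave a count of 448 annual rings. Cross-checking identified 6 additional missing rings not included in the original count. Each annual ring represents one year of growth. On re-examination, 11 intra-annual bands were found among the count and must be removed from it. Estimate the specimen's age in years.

443 yr

Correcting the raw count gives 448 − 11 + 6 = 443 true annual rings.
One annual ring per year makes the duration 443 years.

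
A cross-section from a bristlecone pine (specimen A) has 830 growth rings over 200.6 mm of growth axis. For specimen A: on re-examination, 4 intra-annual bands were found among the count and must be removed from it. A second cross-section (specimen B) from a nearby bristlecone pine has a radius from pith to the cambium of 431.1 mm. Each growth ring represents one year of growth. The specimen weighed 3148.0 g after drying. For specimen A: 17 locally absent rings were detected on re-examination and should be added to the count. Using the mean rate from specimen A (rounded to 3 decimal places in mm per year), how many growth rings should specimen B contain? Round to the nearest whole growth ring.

1811 growth rings

Specimen A: true growth ring count = 830 − 4 + 17 = 843.
A: 200.6 mm over 843 years gives 200.6 / 843 ≈ 0.238 mm/year.
For B, 431.1 / 0.238 = 1811.34 years ≈ 1811 growth rings.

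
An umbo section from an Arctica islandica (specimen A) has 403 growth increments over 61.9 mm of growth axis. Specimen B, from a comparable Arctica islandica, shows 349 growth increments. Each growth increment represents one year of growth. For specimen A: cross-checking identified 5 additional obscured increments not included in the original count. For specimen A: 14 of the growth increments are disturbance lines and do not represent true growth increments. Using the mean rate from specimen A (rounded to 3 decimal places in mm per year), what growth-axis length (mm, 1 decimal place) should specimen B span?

54.8 mm

Specimen A: true growth increment count = 403 − 14 + 5 = 394.
A: 61.9 mm over 394 years gives 61.9 / 394 ≈ 0.157 mm per year.
B's length ≈ 0.157 × 349 = 54.8 mm.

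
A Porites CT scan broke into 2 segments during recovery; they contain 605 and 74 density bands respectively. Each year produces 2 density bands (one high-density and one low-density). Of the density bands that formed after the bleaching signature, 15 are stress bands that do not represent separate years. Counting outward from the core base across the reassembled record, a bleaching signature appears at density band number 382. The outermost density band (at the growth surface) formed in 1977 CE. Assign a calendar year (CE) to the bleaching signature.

Total density bands = 605 + 74 = 679.
679 − 382 = 297 density bands lie beyond the bleaching signature toward the growth surface.
297 − 15 false = 282 true density bands after the bleaching signature.
Dividing by 2 density bands per year: 282 / 2 = 141 years.
The density band at the growth surface is 1977 CE, so the bleaching signature dates to 1977 − 141 = 1836 CE.

1836 CE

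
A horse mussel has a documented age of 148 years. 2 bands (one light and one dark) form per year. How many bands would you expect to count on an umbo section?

148 years at 2 bands per year gives 148 × 2 = 296 bands.
So 296 bands should be present.

296 bands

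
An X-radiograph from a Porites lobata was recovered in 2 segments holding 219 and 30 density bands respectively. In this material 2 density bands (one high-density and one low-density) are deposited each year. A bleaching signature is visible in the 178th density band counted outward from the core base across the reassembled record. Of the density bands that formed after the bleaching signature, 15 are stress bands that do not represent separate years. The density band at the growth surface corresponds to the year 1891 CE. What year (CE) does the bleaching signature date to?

Total density bands = 219 + 30 = 249.
249 − 178 = 71 density bands lie beyond the bleaching signature toward the growth surface.
Excluding 15 false density bands: 71 − 15 = 56.
56 density bands at 2 per year is 56 / 2 = 28 years.
The density band at the growth surface is 1891 CE, so the bleaching signature dates to 1891 − 28 = 1863 CE.

1863 CE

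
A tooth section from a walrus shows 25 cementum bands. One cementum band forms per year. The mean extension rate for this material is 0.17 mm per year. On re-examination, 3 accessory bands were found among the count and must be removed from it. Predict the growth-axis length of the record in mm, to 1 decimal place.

3.7 mm

True cementum band count = 25 − 3 = 22.
22 years at 0.17 mm/year gives 0.17 × 22 = 3.7 mm.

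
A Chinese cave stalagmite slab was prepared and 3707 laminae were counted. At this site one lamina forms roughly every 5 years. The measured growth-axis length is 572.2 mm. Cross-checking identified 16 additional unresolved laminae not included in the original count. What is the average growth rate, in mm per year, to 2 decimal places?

0.03 mm per year

True lamina count = 3707 + 16 = 3723.
Multiplying by 5 years per lamina: 3723 × 5 = 18615 years.
Mean rate = 572.2 mm / 18615 years ≈ 0.03 mm per year.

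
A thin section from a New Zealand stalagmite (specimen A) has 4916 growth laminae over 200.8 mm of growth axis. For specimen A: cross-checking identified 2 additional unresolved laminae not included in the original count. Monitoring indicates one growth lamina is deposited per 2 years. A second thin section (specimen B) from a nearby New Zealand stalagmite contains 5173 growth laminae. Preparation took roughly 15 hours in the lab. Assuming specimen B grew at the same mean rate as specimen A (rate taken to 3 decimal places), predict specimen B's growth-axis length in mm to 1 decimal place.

206.9 mm

Specimen A: adjusted count: 4916 + 2 = 4918 growth laminae.
Specimen A: 4918 growth laminae at 2 years each span 4918 × 2 = 9836 years.
A: 200.8 mm over 9836 years gives 200.8 / 9836 ≈ 0.020 mm/yr.
Specimen B: at 2 years per growth lamina, 5173 × 2 = 10346 years. For B, 0.020 mm/year × 10346 years = 206.9 mm.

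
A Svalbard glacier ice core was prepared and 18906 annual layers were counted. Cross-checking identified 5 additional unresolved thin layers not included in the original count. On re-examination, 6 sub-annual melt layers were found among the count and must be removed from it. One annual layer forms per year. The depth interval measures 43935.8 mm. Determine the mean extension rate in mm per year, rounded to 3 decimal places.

2.324 mm per year

Correcting the raw count gives 18906 − 6 + 5 = 18905 true annual layers.
Extension rate ≈ 43935.8 / 18905 = 2.324 mm per year.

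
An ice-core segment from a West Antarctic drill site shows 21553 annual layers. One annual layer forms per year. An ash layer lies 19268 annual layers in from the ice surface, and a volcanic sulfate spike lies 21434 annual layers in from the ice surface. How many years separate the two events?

2166 yr

The two markers are separated by 21434 − 19268 = 2166 annual layers.
That is 2166 years at one annual layer per year.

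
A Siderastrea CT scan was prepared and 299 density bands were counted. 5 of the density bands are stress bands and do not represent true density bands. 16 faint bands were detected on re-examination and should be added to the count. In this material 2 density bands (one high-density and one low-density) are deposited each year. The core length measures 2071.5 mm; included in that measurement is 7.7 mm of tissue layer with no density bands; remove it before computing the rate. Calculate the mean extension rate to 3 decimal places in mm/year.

13.315 mm/year

True density band count = 299 − 5 + 16 = 310.
310 density bands at 2 per year is 310 / 2 = 155 years.
The growth record spans 2071.5 − 7.7 = 2063.8 mm.
2063.8 mm over 155 years gives 2063.8 / 155 ≈ 13.315 mm/year.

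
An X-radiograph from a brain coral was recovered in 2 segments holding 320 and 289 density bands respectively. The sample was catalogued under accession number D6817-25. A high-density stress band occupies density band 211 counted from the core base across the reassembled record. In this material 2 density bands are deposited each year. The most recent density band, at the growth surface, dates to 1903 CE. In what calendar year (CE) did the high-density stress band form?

Total density bands = 320 + 289 = 609.
The high-density stress band sits at density band 211 from the core base, so 609 − 211 = 398 density bands formed after it.
With 2 density bands per year, 398 / 2 = 199 years.
Counting back 199 years from 1903 CE places the high-density stress band in 1903 − 199 = 1704 CE.

1704 CE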